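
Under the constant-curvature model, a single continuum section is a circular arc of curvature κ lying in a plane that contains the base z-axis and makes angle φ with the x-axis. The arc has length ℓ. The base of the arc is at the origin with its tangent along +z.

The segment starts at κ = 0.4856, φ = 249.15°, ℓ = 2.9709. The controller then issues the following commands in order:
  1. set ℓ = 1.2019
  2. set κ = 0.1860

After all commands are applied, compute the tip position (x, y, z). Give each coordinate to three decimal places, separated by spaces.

initial: κ=0.4856, φ=249.15°, ℓ=2.9709
cmd 1: set ℓ=1.2019 → (κ,φ,ℓ)=(0.4856,249.15°,1.2019) → tip=(-0.1213,-0.3186,1.1348)
cmd 2: set κ=0.1860 → (κ,φ,ℓ)=(0.1860,249.15°,1.2019) → tip=(-0.0476,-0.1250,1.1919)

-0.048 -0.125 1.192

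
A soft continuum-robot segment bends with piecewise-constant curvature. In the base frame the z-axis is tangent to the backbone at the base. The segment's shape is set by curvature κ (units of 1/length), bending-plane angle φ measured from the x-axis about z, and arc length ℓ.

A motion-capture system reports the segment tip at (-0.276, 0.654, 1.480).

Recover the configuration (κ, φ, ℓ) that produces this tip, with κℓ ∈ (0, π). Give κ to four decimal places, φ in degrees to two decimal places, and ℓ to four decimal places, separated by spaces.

ρ = √(x²+y²) = √(-0.276² + 0.654²) = 0.70985
φ = atan2(y, x) mod 360° = atan2(0.654, -0.276) = 112.8806°
|p|² = ρ² + z² = 0.70985² + 1.480² = 2.69429
κ = 2ρ / |p|² = 2×0.70985 / 2.69429 = 0.52693
θ = 2·atan2(ρ, z) = 2·atan2(0.70985, 1.480) = 0.89444 rad
ℓ = θ/κ = 0.89444/0.52693 = 1.69745

0.5269 112.88 1.6974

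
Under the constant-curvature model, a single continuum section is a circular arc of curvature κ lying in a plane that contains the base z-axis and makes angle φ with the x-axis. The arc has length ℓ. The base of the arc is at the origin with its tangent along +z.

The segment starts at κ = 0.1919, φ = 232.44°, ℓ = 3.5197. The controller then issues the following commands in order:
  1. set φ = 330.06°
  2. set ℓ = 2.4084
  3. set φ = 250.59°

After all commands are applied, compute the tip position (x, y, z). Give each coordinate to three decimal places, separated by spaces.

initial: κ=0.1919, φ=232.44°, ℓ=3.5197
cmd 1: set φ=330.06° → (κ,φ,ℓ)=(0.1919,330.06°,3.5197) → tip=(0.9915,-0.5710,3.2581)
cmd 2: set ℓ=2.4084 → (κ,φ,ℓ)=(0.1919,330.06°,2.4084) → tip=(0.4738,-0.2729,2.3236)
cmd 3: set φ=250.59° → (κ,φ,ℓ)=(0.1919,250.59°,2.4084) → tip=(-0.1817,-0.5156,2.3236)

-0.182 -0.516 2.324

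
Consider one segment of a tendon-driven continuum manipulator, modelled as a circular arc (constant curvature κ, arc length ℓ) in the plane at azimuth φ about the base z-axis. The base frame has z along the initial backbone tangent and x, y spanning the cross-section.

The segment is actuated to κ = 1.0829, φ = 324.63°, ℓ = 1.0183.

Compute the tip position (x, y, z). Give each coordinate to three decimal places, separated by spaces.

0.413 -0.293 0.824

θ = κ·ℓ = 1.0829 × 1.0183 = 1.10272 rad
ρ = (1 − cos θ)/κ = (1 − 0.45117)/1.0829 = 0.50681
z = sin θ / κ = 0.89244/1.0829 = 0.82412
x = ρ cos φ = 0.50681 × cos(324.63°) = 0.41327
y = ρ sin φ = 0.50681 × sin(324.63°) = -0.29337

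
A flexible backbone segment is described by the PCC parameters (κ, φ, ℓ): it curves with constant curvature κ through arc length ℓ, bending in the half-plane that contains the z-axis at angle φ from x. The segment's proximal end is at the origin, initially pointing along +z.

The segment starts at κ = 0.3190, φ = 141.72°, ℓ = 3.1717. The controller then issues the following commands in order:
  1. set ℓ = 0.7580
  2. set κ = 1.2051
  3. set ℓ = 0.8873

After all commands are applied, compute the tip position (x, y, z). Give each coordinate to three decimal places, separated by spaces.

initial: κ=0.3190, φ=141.72°, ℓ=3.1717
cmd 1: set ℓ=0.7580 → (κ,φ,ℓ)=(0.3190,141.72°,0.7580) → tip=(-0.0716,0.0565,0.7506)
cmd 2: set κ=1.2051 → (κ,φ,ℓ)=(1.2051,141.72°,0.7580) → tip=(-0.2534,0.2000,0.6569)
cmd 3: set ℓ=0.8873 → (κ,φ,ℓ)=(1.2051,141.72°,0.8873) → tip=(-0.3382,0.2669,0.7276)

-0.338 0.267 0.728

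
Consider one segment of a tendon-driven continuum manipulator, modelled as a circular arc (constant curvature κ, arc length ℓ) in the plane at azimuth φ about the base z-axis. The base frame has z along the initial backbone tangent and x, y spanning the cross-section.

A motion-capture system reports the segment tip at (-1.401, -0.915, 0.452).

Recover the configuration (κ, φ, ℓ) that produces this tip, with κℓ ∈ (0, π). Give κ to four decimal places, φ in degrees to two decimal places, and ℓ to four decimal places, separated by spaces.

ρ = √(x²+y²) = √(-1.401² + -0.915²) = 1.67333
φ = atan2(y, x) mod 360° = atan2(-0.915, -1.401) = 213.1488°
|p|² = ρ² + z² = 1.67333² + 0.452² = 3.00433
κ = 2ρ / |p|² = 2×1.67333 / 3.00433 = 1.11394
θ = 2·atan2(ρ, z) = 2·atan2(1.67333, 0.452) = 2.61394 rad
ℓ = θ/κ = 2.61394/1.11394 = 2.34657

1.1139 213.15 2.3466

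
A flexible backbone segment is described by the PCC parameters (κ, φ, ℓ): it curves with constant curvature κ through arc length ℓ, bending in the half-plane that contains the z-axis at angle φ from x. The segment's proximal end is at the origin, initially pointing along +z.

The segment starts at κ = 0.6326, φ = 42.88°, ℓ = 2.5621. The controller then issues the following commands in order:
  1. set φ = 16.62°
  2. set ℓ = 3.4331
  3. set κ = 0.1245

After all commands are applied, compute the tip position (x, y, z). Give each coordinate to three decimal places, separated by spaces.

0.692 0.207 3.330

initial: κ=0.6326, φ=42.88°, ℓ=2.5621
cmd 1: set φ=16.62° → (κ,φ,ℓ)=(0.6326,16.62°,2.5621) → tip=(1.5904,0.4747,1.5788)
cmd 2: set ℓ=3.4331 → (κ,φ,ℓ)=(0.6326,16.62°,3.4331) → tip=(2.3713,0.7078,1.3038)
cmd 3: set κ=0.1245 → (κ,φ,ℓ)=(0.1245,16.62°,3.4331) → tip=(0.6924,0.2067,3.3295)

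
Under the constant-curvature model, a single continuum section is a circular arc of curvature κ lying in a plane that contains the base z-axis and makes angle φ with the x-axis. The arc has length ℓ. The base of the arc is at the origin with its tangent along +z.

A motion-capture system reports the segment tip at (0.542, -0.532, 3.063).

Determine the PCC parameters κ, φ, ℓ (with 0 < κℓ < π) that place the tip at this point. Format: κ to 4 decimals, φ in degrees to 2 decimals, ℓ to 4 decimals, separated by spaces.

ρ = √(x²+y²) = √(0.542² + -0.532²) = 0.75947
φ = atan2(y, x) mod 360° = atan2(-0.532, 0.542) = 315.5335°
|p|² = ρ² + z² = 0.75947² + 3.063² = 9.95876
κ = 2ρ / |p|² = 2×0.75947 / 9.95876 = 0.15252
θ = 2·atan2(ρ, z) = 2·atan2(0.75947, 3.063) = 0.48609 rad
ℓ = θ/κ = 0.48609/0.15252 = 3.18703

0.1525 315.53 3.1870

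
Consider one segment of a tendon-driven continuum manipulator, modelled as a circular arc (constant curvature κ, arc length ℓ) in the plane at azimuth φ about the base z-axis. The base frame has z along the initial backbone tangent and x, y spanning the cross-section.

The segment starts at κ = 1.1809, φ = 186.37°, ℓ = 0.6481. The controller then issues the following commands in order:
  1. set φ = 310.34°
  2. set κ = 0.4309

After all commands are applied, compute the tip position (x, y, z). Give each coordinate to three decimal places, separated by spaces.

0.058 -0.069 0.640

initial: κ=1.1809, φ=186.37°, ℓ=0.6481
cmd 1: set φ=310.34° → (κ,φ,ℓ)=(1.1809,310.34°,0.6481) → tip=(0.1529,-0.1800,0.5867)
cmd 2: set κ=0.4309 → (κ,φ,ℓ)=(0.4309,310.34°,0.6481) → tip=(0.0582,-0.0685,0.6397)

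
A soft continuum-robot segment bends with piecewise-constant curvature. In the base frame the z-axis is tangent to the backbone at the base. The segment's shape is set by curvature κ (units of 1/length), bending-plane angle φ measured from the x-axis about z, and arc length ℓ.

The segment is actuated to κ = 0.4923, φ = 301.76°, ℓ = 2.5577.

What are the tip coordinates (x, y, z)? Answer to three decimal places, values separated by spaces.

θ = κ·ℓ = 0.4923 × 2.5577 = 1.25916 rad
ρ = (1 − cos θ)/κ = (1 − 0.30662)/0.4923 = 1.40845
z = sin θ / κ = 0.95183/0.4923 = 1.93344
x = ρ cos φ = 1.40845 × cos(301.76°) = 0.74135
y = ρ sin φ = 1.40845 × sin(301.76°) = -1.19755

0.741 -1.198 1.933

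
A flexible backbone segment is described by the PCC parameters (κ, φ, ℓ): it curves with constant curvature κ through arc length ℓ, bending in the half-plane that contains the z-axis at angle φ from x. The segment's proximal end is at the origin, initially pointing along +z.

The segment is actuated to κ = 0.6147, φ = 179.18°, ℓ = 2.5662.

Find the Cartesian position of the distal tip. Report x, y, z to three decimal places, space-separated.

θ = κ·ℓ = 0.6147 × 2.5662 = 1.57744 rad
ρ = (1 − cos θ)/κ = (1 − -0.00665)/0.6147 = 1.63762
z = sin θ / κ = 0.99998/0.6147 = 1.62677
x = ρ cos φ = 1.63762 × cos(179.18°) = -1.63746
y = ρ sin φ = 1.63762 × sin(179.18°) = 0.02344

-1.637 0.023 1.627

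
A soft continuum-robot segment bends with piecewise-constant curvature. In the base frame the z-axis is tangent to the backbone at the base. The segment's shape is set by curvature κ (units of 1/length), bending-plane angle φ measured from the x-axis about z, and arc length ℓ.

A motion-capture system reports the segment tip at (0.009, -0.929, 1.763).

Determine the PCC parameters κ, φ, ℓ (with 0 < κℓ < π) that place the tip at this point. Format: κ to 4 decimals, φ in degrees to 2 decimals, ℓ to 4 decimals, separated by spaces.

ρ = √(x²+y²) = √(0.009² + -0.929²) = 0.92904
φ = atan2(y, x) mod 360° = atan2(-0.929, 0.009) = 270.5551°
|p|² = ρ² + z² = 0.92904² + 1.763² = 3.97129
κ = 2ρ / |p|² = 2×0.92904 / 3.97129 = 0.46788
θ = 2·atan2(ρ, z) = 2·atan2(0.92904, 1.763) = 0.96998 rad
ℓ = θ/κ = 0.96998/0.46788 = 2.07313

0.4679 270.56 2.0731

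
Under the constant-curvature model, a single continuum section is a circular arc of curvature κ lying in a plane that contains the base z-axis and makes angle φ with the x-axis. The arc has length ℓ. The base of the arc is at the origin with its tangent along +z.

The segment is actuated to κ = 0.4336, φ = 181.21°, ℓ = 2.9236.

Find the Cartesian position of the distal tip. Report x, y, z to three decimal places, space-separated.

-1.617 -0.034 2.201

θ = κ·ℓ = 0.4336 × 2.9236 = 1.26767 rad
ρ = (1 − cos θ)/κ = (1 − 0.29850)/0.4336 = 1.61784
z = sin θ / κ = 0.95441/0.4336 = 2.20113
x = ρ cos φ = 1.61784 × cos(181.21°) = -1.61748
y = ρ sin φ = 1.61784 × sin(181.21°) = -0.03416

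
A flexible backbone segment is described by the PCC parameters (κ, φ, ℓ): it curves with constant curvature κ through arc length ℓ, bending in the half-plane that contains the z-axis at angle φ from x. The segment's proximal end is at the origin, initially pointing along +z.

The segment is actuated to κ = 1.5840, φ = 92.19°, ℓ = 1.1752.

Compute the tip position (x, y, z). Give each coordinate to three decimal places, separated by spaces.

θ = κ·ℓ = 1.5840 × 1.1752 = 1.86152 rad
ρ = (1 − cos θ)/κ = (1 − -0.28664)/1.5840 = 0.81227
z = sin θ / κ = 0.95804/1.5840 = 0.60482
x = ρ cos φ = 0.81227 × cos(92.19°) = -0.03104
y = ρ sin φ = 0.81227 × sin(92.19°) = 0.81168

-0.031 0.812 0.605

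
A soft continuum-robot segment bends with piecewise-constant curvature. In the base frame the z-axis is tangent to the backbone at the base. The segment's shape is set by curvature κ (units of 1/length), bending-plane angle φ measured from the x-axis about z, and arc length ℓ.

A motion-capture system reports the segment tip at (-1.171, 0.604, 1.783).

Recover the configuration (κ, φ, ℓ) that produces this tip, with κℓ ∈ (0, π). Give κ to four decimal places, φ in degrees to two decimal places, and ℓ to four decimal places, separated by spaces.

0.5361 152.72 2.3741

ρ = √(x²+y²) = √(-1.171² + 0.604²) = 1.31760
φ = atan2(y, x) mod 360° = atan2(0.604, -1.171) = 152.7154°
|p|² = ρ² + z² = 1.31760² + 1.783² = 4.91515
κ = 2ρ / |p|² = 2×1.31760 / 4.91515 = 0.53614
θ = 2·atan2(ρ, z) = 2·atan2(1.31760, 1.783) = 1.27282 rad
ℓ = θ/κ = 1.27282/0.53614 = 2.37405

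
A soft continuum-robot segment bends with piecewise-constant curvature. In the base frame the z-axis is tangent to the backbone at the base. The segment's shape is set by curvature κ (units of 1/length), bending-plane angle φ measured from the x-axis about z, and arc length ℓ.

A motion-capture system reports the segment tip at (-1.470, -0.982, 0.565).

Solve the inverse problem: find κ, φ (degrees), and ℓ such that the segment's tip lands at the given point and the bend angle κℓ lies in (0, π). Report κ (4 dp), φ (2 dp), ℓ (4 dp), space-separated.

ρ = √(x²+y²) = √(-1.470² + -0.982²) = 1.76783
φ = atan2(y, x) mod 360° = atan2(-0.982, -1.470) = 213.7440°
|p|² = ρ² + z² = 1.76783² + 0.565² = 3.44445
κ = 2ρ / |p|² = 2×1.76783 / 3.44445 = 1.02648
θ = 2·atan2(ρ, z) = 2·atan2(1.76783, 0.565) = 2.52291 rad
ℓ = θ/κ = 2.52291/1.02648 = 2.45783

1.0265 213.74 2.4578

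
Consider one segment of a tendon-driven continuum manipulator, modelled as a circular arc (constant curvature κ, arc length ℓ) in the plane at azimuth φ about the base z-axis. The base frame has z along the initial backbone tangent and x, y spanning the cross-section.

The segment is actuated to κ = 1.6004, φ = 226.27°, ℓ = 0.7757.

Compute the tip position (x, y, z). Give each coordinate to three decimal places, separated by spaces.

-0.292 -0.305 0.591

θ = κ·ℓ = 1.6004 × 0.7757 = 1.24143 rad
ρ = (1 − cos θ)/κ = (1 − 0.32344)/1.6004 = 0.42274
z = sin θ / κ = 0.94625/1.6004 = 0.59126
x = ρ cos φ = 0.42274 × cos(226.27°) = -0.29223
y = ρ sin φ = 0.42274 × sin(226.27°) = -0.30548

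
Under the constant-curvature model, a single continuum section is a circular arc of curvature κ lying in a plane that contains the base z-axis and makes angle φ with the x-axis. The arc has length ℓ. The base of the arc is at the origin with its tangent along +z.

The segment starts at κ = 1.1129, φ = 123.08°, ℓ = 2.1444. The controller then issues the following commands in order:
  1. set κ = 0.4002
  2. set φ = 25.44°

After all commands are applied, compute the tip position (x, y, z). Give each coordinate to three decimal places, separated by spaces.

0.781 0.372 1.891

initial: κ=1.1129, φ=123.08°, ℓ=2.1444
cmd 1: set κ=0.4002 → (κ,φ,ℓ)=(0.4002,123.08°,2.1444) → tip=(-0.4721,0.7248,1.8907)
cmd 2: set φ=25.44° → (κ,φ,ℓ)=(0.4002,25.44°,2.1444) → tip=(0.7812,0.3716,1.8907)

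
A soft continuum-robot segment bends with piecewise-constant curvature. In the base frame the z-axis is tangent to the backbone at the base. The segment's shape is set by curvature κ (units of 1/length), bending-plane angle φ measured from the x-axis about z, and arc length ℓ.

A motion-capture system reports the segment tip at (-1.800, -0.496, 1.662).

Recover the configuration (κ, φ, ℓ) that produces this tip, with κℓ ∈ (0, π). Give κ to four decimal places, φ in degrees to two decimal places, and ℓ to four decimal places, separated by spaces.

ρ = √(x²+y²) = √(-1.800² + -0.496²) = 1.86709
φ = atan2(y, x) mod 360° = atan2(-0.496, -1.800) = 195.4058°
|p|² = ρ² + z² = 1.86709² + 1.662² = 6.24826
κ = 2ρ / |p|² = 2×1.86709 / 6.24826 = 0.59763
θ = 2·atan2(ρ, z) = 2·atan2(1.86709, 1.662) = 1.68689 rad
ℓ = θ/κ = 1.68689/0.59763 = 2.82262

0.5976 195.41 2.8226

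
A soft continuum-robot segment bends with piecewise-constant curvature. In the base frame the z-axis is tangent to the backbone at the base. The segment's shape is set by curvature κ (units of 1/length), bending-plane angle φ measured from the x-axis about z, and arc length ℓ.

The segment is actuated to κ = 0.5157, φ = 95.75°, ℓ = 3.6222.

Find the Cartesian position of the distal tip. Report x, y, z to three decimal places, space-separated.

-0.251 2.494 1.854

θ = κ·ℓ = 0.5157 × 3.6222 = 1.86797 rad
ρ = (1 − cos θ)/κ = (1 − -0.29282)/0.5157 = 2.50692
z = sin θ / κ = 0.95617/0.5157 = 1.85412
x = ρ cos φ = 2.50692 × cos(95.75°) = -0.25116
y = ρ sin φ = 2.50692 × sin(95.75°) = 2.49430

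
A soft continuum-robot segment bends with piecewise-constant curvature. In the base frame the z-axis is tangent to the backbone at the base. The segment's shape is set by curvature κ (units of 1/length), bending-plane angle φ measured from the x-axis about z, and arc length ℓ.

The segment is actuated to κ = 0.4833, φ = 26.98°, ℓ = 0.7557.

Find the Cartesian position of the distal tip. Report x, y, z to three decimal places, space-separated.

θ = κ·ℓ = 0.4833 × 0.7557 = 0.36523 rad
ρ = (1 − cos θ)/κ = (1 − 0.93404)/0.4833 = 0.13647
z = sin θ / κ = 0.35716/0.4833 = 0.73901
x = ρ cos φ = 0.13647 × cos(26.98°) = 0.12162
y = ρ sin φ = 0.13647 × sin(26.98°) = 0.06192

0.122 0.062 0.739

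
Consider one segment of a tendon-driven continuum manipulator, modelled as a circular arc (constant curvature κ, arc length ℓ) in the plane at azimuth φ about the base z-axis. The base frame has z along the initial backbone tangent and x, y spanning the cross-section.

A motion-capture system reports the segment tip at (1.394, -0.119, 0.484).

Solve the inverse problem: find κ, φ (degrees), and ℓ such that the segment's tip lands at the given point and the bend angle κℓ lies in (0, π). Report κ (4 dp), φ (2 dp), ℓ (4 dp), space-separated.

1.2767 355.12 1.9389

ρ = √(x²+y²) = √(1.394² + -0.119²) = 1.39907
φ = atan2(y, x) mod 360° = atan2(-0.119, 1.394) = 355.1207°
|p|² = ρ² + z² = 1.39907² + 0.484² = 2.19165
κ = 2ρ / |p|² = 2×1.39907 / 2.19165 = 1.27673
θ = 2·atan2(ρ, z) = 2·atan2(1.39907, 0.484) = 2.47548 rad
ℓ = θ/κ = 2.47548/1.27673 = 1.93893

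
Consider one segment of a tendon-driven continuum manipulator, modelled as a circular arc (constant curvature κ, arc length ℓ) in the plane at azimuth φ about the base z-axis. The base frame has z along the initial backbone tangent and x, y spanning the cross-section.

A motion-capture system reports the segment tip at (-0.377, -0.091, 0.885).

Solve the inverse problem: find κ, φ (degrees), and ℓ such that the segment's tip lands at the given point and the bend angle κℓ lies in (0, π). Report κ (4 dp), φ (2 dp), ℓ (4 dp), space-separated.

0.8308 193.57 0.9943

ρ = √(x²+y²) = √(-0.377² + -0.091²) = 0.38783
φ = atan2(y, x) mod 360° = atan2(-0.091, -0.377) = 193.5704°
|p|² = ρ² + z² = 0.38783² + 0.885² = 0.93364
κ = 2ρ / |p|² = 2×0.38783 / 0.93364 = 0.83079
θ = 2·atan2(ρ, z) = 2·atan2(0.38783, 0.885) = 0.82603 rad
ℓ = θ/κ = 0.82603/0.83079 = 0.99428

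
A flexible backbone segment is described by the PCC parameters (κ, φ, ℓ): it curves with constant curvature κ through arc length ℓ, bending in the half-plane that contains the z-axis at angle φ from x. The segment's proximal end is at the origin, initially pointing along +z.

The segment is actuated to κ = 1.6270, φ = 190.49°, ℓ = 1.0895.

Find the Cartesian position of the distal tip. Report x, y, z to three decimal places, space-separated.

θ = κ·ℓ = 1.6270 × 1.0895 = 1.77262 rad
ρ = (1 − cos θ)/κ = (1 − -0.20045)/1.6270 = 0.73783
z = sin θ / κ = 0.97970/1.6270 = 0.60215
x = ρ cos φ = 0.73783 × cos(190.49°) = -0.72550
y = ρ sin φ = 0.73783 × sin(190.49°) = -0.13433

-0.726 -0.134 0.602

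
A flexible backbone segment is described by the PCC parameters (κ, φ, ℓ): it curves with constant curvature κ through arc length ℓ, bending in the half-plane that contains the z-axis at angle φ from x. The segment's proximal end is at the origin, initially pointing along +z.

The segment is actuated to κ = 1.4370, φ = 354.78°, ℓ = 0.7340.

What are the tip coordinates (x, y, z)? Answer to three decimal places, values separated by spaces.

0.351 -0.032 0.605

θ = κ·ℓ = 1.4370 × 0.7340 = 1.05476 rad
ρ = (1 − cos θ)/κ = (1 − 0.49344)/1.4370 = 0.35251
z = sin θ / κ = 0.86978/1.4370 = 0.60528
x = ρ cos φ = 0.35251 × cos(354.78°) = 0.35105
y = ρ sin φ = 0.35251 × sin(354.78°) = -0.03207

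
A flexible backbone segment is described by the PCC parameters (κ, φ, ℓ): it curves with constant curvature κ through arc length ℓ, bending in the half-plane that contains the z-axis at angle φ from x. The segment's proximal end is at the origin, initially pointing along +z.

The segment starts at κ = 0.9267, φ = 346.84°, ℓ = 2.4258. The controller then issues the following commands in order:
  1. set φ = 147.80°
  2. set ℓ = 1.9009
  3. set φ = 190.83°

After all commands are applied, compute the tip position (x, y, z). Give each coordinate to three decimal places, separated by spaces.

initial: κ=0.9267, φ=346.84°, ℓ=2.4258
cmd 1: set φ=147.80° → (κ,φ,ℓ)=(0.9267,147.80°,2.4258) → tip=(-1.4853,0.9353,0.8410)
cmd 2: set ℓ=1.9009 → (κ,φ,ℓ)=(0.9267,147.80°,1.9009) → tip=(-1.0863,0.6841,1.0595)
cmd 3: set φ=190.83° → (κ,φ,ℓ)=(0.9267,190.83°,1.9009) → tip=(-1.2608,-0.2412,1.0595)

-1.261 -0.241 1.060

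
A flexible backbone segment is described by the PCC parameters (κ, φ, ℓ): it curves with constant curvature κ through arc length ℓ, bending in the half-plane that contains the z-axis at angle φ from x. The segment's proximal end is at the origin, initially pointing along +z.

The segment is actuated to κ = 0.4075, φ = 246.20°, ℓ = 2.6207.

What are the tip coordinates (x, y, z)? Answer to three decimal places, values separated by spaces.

θ = κ·ℓ = 0.4075 × 2.6207 = 1.06794 rad
ρ = (1 − cos θ)/κ = (1 − 0.48193)/0.4075 = 1.27133
z = sin θ / κ = 0.87621/0.4075 = 2.15020
x = ρ cos φ = 1.27133 × cos(246.20°) = -0.51304
y = ρ sin φ = 1.27133 × sin(246.20°) = -1.16321

-0.513 -1.163 2.150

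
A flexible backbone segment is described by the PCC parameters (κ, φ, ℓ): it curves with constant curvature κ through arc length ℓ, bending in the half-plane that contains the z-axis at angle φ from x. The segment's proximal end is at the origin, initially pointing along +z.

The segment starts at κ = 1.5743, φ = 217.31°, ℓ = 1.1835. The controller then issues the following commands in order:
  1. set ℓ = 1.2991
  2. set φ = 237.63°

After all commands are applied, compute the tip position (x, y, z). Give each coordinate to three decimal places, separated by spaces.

initial: κ=1.5743, φ=217.31°, ℓ=1.1835
cmd 1: set ℓ=1.2991 → (κ,φ,ℓ)=(1.5743,217.31°,1.2991) → tip=(-0.7360,-0.5609,0.5651)
cmd 2: set φ=237.63° → (κ,φ,ℓ)=(1.5743,237.63°,1.2991) → tip=(-0.4954,-0.7816,0.5651)

-0.495 -0.782 0.565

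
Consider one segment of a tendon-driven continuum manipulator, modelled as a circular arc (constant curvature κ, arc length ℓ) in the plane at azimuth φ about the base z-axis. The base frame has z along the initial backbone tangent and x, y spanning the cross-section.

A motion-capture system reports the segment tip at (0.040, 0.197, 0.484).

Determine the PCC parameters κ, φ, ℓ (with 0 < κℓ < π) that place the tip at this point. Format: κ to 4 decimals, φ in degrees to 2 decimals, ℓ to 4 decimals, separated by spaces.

1.4637 78.52 0.5379

ρ = √(x²+y²) = √(0.040² + 0.197²) = 0.20102
φ = atan2(y, x) mod 360° = atan2(0.197, 0.040) = 78.5224°
|p|² = ρ² + z² = 0.20102² + 0.484² = 0.27466
κ = 2ρ / |p|² = 2×0.20102 / 0.27466 = 1.46375
θ = 2·atan2(ρ, z) = 2·atan2(0.20102, 0.484) = 0.78730 rad
ℓ = θ/κ = 0.78730/1.46375 = 0.53787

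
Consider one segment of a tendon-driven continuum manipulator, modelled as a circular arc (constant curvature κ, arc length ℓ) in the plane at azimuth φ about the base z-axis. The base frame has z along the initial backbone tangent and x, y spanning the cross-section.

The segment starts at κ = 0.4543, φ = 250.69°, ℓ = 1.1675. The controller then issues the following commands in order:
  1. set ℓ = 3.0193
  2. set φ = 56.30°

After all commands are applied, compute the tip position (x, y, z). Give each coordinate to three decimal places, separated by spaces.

initial: κ=0.4543, φ=250.69°, ℓ=1.1675
cmd 1: set ℓ=3.0193 → (κ,φ,ℓ)=(0.4543,250.69°,3.0193) → tip=(-0.5839,-1.6664,2.1577)
cmd 2: set φ=56.30° → (κ,φ,ℓ)=(0.4543,56.30°,3.0193) → tip=(0.9797,1.4690,2.1577)

0.980 1.469 2.158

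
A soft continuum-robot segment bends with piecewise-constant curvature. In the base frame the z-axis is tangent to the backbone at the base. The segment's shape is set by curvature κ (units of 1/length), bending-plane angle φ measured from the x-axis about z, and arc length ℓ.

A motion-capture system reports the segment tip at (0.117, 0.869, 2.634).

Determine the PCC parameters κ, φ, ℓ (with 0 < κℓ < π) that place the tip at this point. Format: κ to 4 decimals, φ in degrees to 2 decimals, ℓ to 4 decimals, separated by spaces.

0.2275 82.33 2.8245

ρ = √(x²+y²) = √(0.117² + 0.869²) = 0.87684
φ = atan2(y, x) mod 360° = atan2(0.869, 0.117) = 82.3320°
|p|² = ρ² + z² = 0.87684² + 2.634² = 7.70681
κ = 2ρ / |p|² = 2×0.87684 / 7.70681 = 0.22755
θ = 2·atan2(ρ, z) = 2·atan2(0.87684, 2.634) = 0.64271 rad
ℓ = θ/κ = 0.64271/0.22755 = 2.82448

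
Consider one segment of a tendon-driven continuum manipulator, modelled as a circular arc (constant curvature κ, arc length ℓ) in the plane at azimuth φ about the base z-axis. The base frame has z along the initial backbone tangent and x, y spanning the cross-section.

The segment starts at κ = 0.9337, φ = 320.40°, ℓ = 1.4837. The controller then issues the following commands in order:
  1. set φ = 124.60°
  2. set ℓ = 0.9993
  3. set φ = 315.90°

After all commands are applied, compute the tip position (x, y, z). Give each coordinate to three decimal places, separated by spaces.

0.311 -0.302 0.860

initial: κ=0.9337, φ=320.40°, ℓ=1.4837
cmd 1: set φ=124.60° → (κ,φ,ℓ)=(0.9337,124.60°,1.4837) → tip=(-0.4960,0.7190,1.0526)
cmd 2: set ℓ=0.9993 → (κ,φ,ℓ)=(0.9337,124.60°,0.9993) → tip=(-0.2461,0.3567,0.8605)
cmd 3: set φ=315.90° → (κ,φ,ℓ)=(0.9337,315.90°,0.9993) → tip=(0.3112,-0.3016,0.8605)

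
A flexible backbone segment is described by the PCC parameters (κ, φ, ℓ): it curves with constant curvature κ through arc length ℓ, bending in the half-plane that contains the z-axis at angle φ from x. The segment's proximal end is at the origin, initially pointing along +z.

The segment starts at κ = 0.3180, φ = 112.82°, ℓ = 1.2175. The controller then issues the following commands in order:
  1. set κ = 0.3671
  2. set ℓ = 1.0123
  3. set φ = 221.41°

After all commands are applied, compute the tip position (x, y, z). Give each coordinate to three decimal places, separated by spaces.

initial: κ=0.3180, φ=112.82°, ℓ=1.2175
cmd 1: set κ=0.3671 → (κ,φ,ℓ)=(0.3671,112.82°,1.2175) → tip=(-0.1038,0.2466,1.1774)
cmd 2: set ℓ=1.0123 → (κ,φ,ℓ)=(0.3671,112.82°,1.0123) → tip=(-0.0721,0.1714,0.9892)
cmd 3: set φ=221.41° → (κ,φ,ℓ)=(0.3671,221.41°,1.0123) → tip=(-0.1395,-0.1230,0.9892)

-0.139 -0.123 0.989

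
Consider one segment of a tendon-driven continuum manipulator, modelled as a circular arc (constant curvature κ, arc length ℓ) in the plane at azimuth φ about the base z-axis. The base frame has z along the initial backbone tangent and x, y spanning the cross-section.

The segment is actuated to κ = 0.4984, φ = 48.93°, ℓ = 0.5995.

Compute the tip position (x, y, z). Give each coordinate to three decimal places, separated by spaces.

θ = κ·ℓ = 0.4984 × 0.5995 = 0.29879 rad
ρ = (1 − cos θ)/κ = (1 − 0.95569)/0.4984 = 0.08890
z = sin θ / κ = 0.29436/0.4984 = 0.59062
x = ρ cos φ = 0.08890 × cos(48.93°) = 0.05840
y = ρ sin φ = 0.08890 × sin(48.93°) = 0.06702

0.058 0.067 0.591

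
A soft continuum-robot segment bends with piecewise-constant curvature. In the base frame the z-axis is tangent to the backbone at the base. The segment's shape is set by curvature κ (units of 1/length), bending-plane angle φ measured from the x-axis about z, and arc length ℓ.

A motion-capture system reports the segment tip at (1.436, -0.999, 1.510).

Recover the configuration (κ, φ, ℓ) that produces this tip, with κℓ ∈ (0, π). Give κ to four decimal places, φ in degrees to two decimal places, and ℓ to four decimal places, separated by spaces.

ρ = √(x²+y²) = √(1.436² + -0.999²) = 1.74931
φ = atan2(y, x) mod 360° = atan2(-0.999, 1.436) = 325.1743°
|p|² = ρ² + z² = 1.74931² + 1.510² = 5.34020
κ = 2ρ / |p|² = 2×1.74931 / 5.34020 = 0.65515
θ = 2·atan2(ρ, z) = 2·atan2(1.74931, 1.510) = 1.71738 rad
ℓ = θ/κ = 1.71738/0.65515 = 2.62136

0.6551 325.17 2.6214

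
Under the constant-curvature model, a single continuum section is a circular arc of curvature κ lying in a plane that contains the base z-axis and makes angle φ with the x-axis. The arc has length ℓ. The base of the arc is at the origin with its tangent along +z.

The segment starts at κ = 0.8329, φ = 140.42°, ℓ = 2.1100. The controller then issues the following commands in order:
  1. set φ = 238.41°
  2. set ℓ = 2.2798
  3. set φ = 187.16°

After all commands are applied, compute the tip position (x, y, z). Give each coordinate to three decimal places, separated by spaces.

initial: κ=0.8329, φ=140.42°, ℓ=2.1100
cmd 1: set φ=238.41° → (κ,φ,ℓ)=(0.8329,238.41°,2.1100) → tip=(-0.7456,-1.2125,1.1798)
cmd 2: set ℓ=2.2798 → (κ,φ,ℓ)=(0.8329,238.41°,2.2798) → tip=(-0.8316,-1.3522,1.1366)
cmd 3: set φ=187.16° → (κ,φ,ℓ)=(0.8329,187.16°,2.2798) → tip=(-1.5751,-0.1979,1.1366)

-1.575 -0.198 1.137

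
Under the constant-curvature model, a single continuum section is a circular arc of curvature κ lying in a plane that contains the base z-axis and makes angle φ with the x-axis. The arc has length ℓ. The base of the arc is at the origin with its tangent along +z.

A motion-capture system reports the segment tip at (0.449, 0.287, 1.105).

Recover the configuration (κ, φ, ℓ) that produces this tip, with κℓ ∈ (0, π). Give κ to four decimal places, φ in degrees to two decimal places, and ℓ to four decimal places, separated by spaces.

0.7082 32.59 1.2691

ρ = √(x²+y²) = √(0.449² + 0.287²) = 0.53289
φ = atan2(y, x) mod 360° = atan2(0.287, 0.449) = 32.5866°
|p|² = ρ² + z² = 0.53289² + 1.105² = 1.50500
κ = 2ρ / |p|² = 2×0.53289 / 1.50500 = 0.70816
θ = 2·atan2(ρ, z) = 2·atan2(0.53289, 1.105) = 0.89870 rad
ℓ = θ/κ = 0.89870/0.70816 = 1.26906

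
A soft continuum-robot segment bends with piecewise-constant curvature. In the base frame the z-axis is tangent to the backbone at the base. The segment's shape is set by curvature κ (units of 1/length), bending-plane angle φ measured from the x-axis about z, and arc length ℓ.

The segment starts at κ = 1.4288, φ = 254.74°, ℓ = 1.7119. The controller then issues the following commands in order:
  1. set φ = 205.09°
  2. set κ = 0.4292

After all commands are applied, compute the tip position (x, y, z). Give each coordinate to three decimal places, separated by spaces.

initial: κ=1.4288, φ=254.74°, ℓ=1.7119
cmd 1: set φ=205.09° → (κ,φ,ℓ)=(1.4288,205.09°,1.7119) → tip=(-1.1204,-0.5246,0.4485)
cmd 2: set κ=0.4292 → (κ,φ,ℓ)=(0.4292,205.09°,1.7119) → tip=(-0.5444,-0.2549,1.5620)

-0.544 -0.255 1.562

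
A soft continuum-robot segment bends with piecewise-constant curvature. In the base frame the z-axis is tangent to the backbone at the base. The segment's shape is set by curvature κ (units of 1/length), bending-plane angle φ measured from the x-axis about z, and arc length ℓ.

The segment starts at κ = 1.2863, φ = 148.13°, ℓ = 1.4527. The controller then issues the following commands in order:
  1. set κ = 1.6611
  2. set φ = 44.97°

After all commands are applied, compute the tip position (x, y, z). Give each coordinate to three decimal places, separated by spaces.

initial: κ=1.2863, φ=148.13°, ℓ=1.4527
cmd 1: set κ=1.6611 → (κ,φ,ℓ)=(1.6611,148.13°,1.4527) → tip=(-0.8927,0.5550,0.4008)
cmd 2: set φ=44.97° → (κ,φ,ℓ)=(1.6611,44.97°,1.4527) → tip=(0.7437,0.7429,0.4008)

0.744 0.743 0.401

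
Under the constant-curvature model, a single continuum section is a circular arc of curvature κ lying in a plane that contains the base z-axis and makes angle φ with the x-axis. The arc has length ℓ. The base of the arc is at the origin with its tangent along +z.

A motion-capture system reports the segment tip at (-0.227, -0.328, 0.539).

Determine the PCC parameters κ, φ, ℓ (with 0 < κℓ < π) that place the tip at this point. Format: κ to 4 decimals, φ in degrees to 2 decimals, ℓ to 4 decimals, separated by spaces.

ρ = √(x²+y²) = √(-0.227² + -0.328²) = 0.39889
φ = atan2(y, x) mod 360° = atan2(-0.328, -0.227) = 235.3139°
|p|² = ρ² + z² = 0.39889² + 0.539² = 0.44963
κ = 2ρ / |p|² = 2×0.39889 / 0.44963 = 1.77429
θ = 2·atan2(ρ, z) = 2·atan2(0.39889, 0.539) = 1.27421 rad
ℓ = θ/κ = 1.27421/1.77429 = 0.71815

1.7743 235.31 0.7182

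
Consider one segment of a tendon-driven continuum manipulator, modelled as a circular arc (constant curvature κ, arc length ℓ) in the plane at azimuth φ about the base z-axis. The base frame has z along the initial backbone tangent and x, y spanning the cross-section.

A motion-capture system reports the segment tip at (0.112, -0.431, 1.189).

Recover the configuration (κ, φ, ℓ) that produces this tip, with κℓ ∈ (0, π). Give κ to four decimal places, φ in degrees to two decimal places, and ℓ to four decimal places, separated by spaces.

0.5525 284.57 1.2972

ρ = √(x²+y²) = √(0.112² + -0.431²) = 0.44531
φ = atan2(y, x) mod 360° = atan2(-0.431, 0.112) = 284.5667°
|p|² = ρ² + z² = 0.44531² + 1.189² = 1.61203
κ = 2ρ / |p|² = 2×0.44531 / 1.61203 = 0.55249
θ = 2·atan2(ρ, z) = 2·atan2(0.44531, 1.189) = 0.71671 rad
ℓ = θ/κ = 0.71671/0.55249 = 1.29724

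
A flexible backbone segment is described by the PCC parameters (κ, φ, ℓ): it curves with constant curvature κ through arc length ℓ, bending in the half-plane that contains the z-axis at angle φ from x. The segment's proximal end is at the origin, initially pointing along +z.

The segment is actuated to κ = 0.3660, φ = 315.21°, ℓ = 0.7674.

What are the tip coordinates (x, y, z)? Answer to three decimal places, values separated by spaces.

θ = κ·ℓ = 0.3660 × 0.7674 = 0.28087 rad
ρ = (1 − cos θ)/κ = (1 − 0.96082)/0.3660 = 0.10706
z = sin θ / κ = 0.27719/0.3660 = 0.75735
x = ρ cos φ = 0.10706 × cos(315.21°) = 0.07598
y = ρ sin φ = 0.10706 × sin(315.21°) = -0.07543

0.076 -0.075 0.757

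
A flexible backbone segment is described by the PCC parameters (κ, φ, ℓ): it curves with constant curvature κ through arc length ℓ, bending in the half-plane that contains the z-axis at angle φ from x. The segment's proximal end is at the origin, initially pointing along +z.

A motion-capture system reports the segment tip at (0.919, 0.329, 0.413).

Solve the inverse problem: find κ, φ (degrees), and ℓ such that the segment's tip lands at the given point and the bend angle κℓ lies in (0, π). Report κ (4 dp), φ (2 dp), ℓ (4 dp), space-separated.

1.7378 19.70 1.3471

ρ = √(x²+y²) = √(0.919² + 0.329²) = 0.97612
φ = atan2(y, x) mod 360° = atan2(0.329, 0.919) = 19.6973°
|p|² = ρ² + z² = 0.97612² + 0.413² = 1.12337
κ = 2ρ / |p|² = 2×0.97612 / 1.12337 = 1.73783
θ = 2·atan2(ρ, z) = 2·atan2(0.97612, 0.413) = 2.34106 rad
ℓ = θ/κ = 2.34106/1.73783 = 1.34712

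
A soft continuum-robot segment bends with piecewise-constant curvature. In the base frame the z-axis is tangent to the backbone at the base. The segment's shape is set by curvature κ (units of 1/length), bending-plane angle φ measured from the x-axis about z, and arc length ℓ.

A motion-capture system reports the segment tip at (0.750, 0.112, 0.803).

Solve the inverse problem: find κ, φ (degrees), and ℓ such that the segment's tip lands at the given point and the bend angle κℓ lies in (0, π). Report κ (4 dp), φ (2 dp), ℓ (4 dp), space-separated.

ρ = √(x²+y²) = √(0.750² + 0.112²) = 0.75832
φ = atan2(y, x) mod 360° = atan2(0.112, 0.750) = 8.4934°
|p|² = ρ² + z² = 0.75832² + 0.803² = 1.21985
κ = 2ρ / |p|² = 2×0.75832 / 1.21985 = 1.24329
θ = 2·atan2(ρ, z) = 2·atan2(0.75832, 0.803) = 1.51357 rad
ℓ = θ/κ = 1.51357/1.24329 = 1.21739

1.2433 8.49 1.2174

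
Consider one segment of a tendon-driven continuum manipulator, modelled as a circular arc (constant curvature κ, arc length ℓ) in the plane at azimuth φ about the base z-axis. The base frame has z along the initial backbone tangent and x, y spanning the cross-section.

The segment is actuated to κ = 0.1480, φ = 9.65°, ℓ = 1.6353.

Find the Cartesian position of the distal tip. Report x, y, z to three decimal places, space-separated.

θ = κ·ℓ = 0.1480 × 1.6353 = 0.24202 rad
ρ = (1 − cos θ)/κ = (1 − 0.97085)/0.1480 = 0.19693
z = sin θ / κ = 0.23967/0.1480 = 1.61938
x = ρ cos φ = 0.19693 × cos(9.65°) = 0.19414
y = ρ sin φ = 0.19693 × sin(9.65°) = 0.03301

0.194 0.033 1.619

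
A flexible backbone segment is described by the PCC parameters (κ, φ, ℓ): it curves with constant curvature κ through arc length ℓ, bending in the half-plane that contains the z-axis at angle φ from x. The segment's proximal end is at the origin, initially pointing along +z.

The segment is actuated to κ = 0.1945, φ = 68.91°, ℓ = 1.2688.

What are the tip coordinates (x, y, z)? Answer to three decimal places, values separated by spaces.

0.056 0.145 1.256

θ = κ·ℓ = 0.1945 × 1.2688 = 0.24678 rad
ρ = (1 − cos θ)/κ = (1 − 0.96970)/0.1945 = 0.15577
z = sin θ / κ = 0.24428/0.1945 = 1.25596
x = ρ cos φ = 0.15577 × cos(68.91°) = 0.05605
y = ρ sin φ = 0.15577 × sin(68.91°) = 0.14533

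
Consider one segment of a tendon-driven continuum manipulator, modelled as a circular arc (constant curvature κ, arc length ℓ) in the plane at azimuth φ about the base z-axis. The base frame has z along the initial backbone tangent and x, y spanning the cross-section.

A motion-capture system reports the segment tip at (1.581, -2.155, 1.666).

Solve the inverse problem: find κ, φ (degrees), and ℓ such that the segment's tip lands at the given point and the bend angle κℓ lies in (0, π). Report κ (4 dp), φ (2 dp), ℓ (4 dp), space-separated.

ρ = √(x²+y²) = √(1.581² + -2.155²) = 2.67275
φ = atan2(y, x) mod 360° = atan2(-2.155, 1.581) = 306.2654°
|p|² = ρ² + z² = 2.67275² + 1.666² = 9.91914
κ = 2ρ / |p|² = 2×2.67275 / 9.91914 = 0.53891
θ = 2·atan2(ρ, z) = 2·atan2(2.67275, 1.666) = 2.02680 rad
ℓ = θ/κ = 2.02680/0.53891 = 3.76094

0.5389 306.27 3.7609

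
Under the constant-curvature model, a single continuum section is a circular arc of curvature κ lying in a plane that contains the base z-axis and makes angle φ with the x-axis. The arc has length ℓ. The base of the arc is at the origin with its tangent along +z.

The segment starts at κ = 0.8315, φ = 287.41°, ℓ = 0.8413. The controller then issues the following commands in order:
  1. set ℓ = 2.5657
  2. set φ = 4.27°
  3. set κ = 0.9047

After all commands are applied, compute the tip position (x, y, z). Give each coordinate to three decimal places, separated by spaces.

1.854 0.138 0.808

initial: κ=0.8315, φ=287.41°, ℓ=0.8413
cmd 1: set ℓ=2.5657 → (κ,φ,ℓ)=(0.8315,287.41°,2.5657) → tip=(0.5518,-1.7596,1.0173)
cmd 2: set φ=4.27° → (κ,φ,ℓ)=(0.8315,4.27°,2.5657) → tip=(1.8390,0.1373,1.0173)
cmd 3: set κ=0.9047 → (κ,φ,ℓ)=(0.9047,4.27°,2.5657) → tip=(1.8539,0.1384,0.8085)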